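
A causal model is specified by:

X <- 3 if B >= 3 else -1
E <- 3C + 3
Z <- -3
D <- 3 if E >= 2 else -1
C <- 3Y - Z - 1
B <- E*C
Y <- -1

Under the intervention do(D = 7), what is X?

Intervening sets D = 7 and removes its equation (D <- 3 if E >= 2 else -1).
No directed path runs from D to X, so X keeps its natural value.
C = 3Y - Z - 1  [with Y=-1, Z=-3]  = -1
E = 3C + 3  [with C=-1]  = 0
B = E*C  [with E=0, C=-1]  = 0
X = 3 if B >= 3 else -1  [with B=0]  = -1

-1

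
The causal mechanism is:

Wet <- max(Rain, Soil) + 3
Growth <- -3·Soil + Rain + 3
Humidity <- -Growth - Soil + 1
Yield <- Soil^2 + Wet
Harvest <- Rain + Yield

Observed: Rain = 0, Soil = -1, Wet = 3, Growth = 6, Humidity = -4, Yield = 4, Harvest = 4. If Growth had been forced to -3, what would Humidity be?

5

Intervening sets Growth = -3 and removes its equation (Growth <- -3·Soil + Rain + 3).
Humidity = -Growth - Soil + 1  [with Growth=-3, Soil=-1]  = 5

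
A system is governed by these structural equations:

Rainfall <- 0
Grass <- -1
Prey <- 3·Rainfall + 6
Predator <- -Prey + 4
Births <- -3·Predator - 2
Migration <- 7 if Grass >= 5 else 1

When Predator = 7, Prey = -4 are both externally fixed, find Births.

-23

The joint intervention fixes Predator = 7, Prey = -4, removing each variable's own equation.
Births = -3·Predator - 2  [with Predator=7]  = -23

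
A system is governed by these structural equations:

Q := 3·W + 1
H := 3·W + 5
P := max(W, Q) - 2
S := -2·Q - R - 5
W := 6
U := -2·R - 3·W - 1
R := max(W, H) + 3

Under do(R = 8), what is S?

-51

The intervention breaks the incoming arrows to R: R := max(W, H) + 3 no longer applies, and R = 8.
Q = 3·W + 1  [with W=6]  = 19
S = -2·Q - R - 5  [with Q=19, R=8]  = -51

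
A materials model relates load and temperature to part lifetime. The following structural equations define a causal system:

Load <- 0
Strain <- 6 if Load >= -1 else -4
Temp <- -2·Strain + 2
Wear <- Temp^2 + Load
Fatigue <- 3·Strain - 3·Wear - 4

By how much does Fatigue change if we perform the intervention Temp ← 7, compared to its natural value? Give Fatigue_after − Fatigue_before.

do(Temp=7) replaces the equation Temp <- -2·Strain + 2 with the constant Temp = 7.
Strain = 6 if Load >= -1 else -4  [with Load=0]  = 6
Wear = Temp^2 + Load  [with Temp=7, Load=0]  = 49
Fatigue = 3·Strain - 3·Wear - 4  [with Strain=6, Wear=49]  = -133
Without intervention: Strain = 6 if Load >= -1 else -4  [with Load=0]  = 6; Temp = -2·Strain + 2  [with Strain=6]  = -10; Wear = Temp^2 + Load  [with Temp=-10, Load=0]  = 100; Fatigue = 3·Strain - 3·Wear - 4  [with Strain=6, Wear=100]  = -286.
Change = -133 − (-286) = 153.

153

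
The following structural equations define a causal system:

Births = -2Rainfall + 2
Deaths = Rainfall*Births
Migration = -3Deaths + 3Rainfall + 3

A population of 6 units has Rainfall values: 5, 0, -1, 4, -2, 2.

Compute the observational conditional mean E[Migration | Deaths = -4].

Conditioning on Deaths=-4 selects the 2 unit(s) with Rainfall ∈ {-1, 2}. Their Migration values: 12, 21. Mean = 16.5.

16.5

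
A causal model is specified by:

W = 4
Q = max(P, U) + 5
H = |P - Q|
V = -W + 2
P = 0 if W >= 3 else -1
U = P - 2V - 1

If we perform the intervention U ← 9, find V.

The intervention breaks the incoming arrows to U: U = P - 2V - 1 no longer applies, and U = 9.
Since V is not a descendant of the intervened variable, it is unaffected.
V = -W + 2  [with W=4]  = -2

-2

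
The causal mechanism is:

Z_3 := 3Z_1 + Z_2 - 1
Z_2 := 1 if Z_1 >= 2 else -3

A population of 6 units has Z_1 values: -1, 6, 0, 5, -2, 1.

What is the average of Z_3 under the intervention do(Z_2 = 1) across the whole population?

Every unit gets Z_2=1 under the intervention. Z_3 values become -3, 18, 0, 15, -6, 3; E[Z_3|do(Z_2=1)] = 4.5.

4.5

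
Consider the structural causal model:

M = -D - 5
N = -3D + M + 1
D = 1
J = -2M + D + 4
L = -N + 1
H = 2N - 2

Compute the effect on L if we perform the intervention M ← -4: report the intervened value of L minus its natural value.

do(M=-4) replaces the equation M = -D - 5 with the constant M = -4.
N = -3D + M + 1  [with D=1, M=-4]  = -6
L = -N + 1  [with N=-6]  = 7
Without intervention: M = -D - 5  [with D=1]  = -6; N = -3D + M + 1  [with D=1, M=-6]  = -8; L = -N + 1  [with N=-8]  = 9.
Change = 7 − 9 = -2.

-2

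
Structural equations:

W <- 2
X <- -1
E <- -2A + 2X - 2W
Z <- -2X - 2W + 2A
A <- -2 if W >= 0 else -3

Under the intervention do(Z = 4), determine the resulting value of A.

-2

Under do(Z=4), the mechanism Z <- -2X - 2W + 2A is discarded; Z is fixed at 4.
Since A is not a descendant of the intervened variable, it is unaffected.
A = -2 if W >= 0 else -3  [with W=2]  = -2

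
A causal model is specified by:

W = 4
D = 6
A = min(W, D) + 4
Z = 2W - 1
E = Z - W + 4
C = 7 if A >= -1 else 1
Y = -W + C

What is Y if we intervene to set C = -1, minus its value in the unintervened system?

Intervening sets C = -1 and removes its equation (C = 7 if A >= -1 else 1).
Y = -W + C  [with W=4, C=-1]  = -5
Without intervention: A = min(W, D) + 4  [with W=4, D=6]  = 8; C = 7 if A >= -1 else 1  [with A=8]  = 7; Y = -W + C  [with W=4, C=7]  = 3.
Change = -5 − 3 = -8.

-8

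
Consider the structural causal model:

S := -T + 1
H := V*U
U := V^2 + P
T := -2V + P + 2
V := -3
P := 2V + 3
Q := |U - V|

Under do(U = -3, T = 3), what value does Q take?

0

Setting U = -3, T = 3 by intervention discards those variables' equations.
Q = |U - V|  [with U=-3, V=-3]  = 0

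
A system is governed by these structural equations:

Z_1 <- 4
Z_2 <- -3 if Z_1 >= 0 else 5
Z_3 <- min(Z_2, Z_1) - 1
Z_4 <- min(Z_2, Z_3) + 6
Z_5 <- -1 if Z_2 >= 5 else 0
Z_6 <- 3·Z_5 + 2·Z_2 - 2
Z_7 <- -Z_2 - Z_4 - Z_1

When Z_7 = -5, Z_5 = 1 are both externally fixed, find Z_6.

-5

Setting Z_7 = -5, Z_5 = 1 by intervention discards those variables' equations.
Z_2 = -3 if Z_1 >= 0 else 5  [with Z_1=4]  = -3
Z_6 = 3·Z_5 + 2·Z_2 - 2  [with Z_5=1, Z_2=-3]  = -5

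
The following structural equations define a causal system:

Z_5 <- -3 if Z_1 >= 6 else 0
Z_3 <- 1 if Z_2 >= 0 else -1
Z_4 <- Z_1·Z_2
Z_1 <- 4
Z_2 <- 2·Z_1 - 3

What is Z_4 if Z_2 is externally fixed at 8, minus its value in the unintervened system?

12

Under do(Z_2=8), the mechanism Z_2 <- 2·Z_1 - 3 is discarded; Z_2 is fixed at 8.
Z_4 = Z_1·Z_2  [with Z_1=4, Z_2=8]  = 32
Without intervention: Z_2 = 2·Z_1 - 3  [with Z_1=4]  = 5; Z_4 = Z_1·Z_2  [with Z_1=4, Z_2=5]  = 20.
Change = 32 − 20 = 12.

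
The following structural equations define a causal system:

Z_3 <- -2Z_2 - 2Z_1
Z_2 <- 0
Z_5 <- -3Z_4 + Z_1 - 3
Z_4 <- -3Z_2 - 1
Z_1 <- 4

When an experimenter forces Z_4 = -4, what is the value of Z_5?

13

Intervening sets Z_4 = -4 and removes its equation (Z_4 <- -3Z_2 - 1).
Z_5 = -3Z_4 + Z_1 - 3  [with Z_4=-4, Z_1=4]  = 13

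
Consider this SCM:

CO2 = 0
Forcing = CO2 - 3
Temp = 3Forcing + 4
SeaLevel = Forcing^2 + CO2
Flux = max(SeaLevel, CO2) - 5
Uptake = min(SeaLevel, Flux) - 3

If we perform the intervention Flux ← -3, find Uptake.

The intervention breaks the incoming arrows to Flux: Flux = max(SeaLevel, CO2) - 5 no longer applies, and Flux = -3.
Forcing = CO2 - 3  [with CO2=0]  = -3
SeaLevel = Forcing^2 + CO2  [with Forcing=-3, CO2=0]  = 9
Uptake = min(SeaLevel, Flux) - 3  [with SeaLevel=9, Flux=-3]  = -6

-6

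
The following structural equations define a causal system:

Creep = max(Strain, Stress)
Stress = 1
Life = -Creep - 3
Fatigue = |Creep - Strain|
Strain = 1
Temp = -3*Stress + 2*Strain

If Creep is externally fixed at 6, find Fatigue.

Intervening sets Creep = 6 and removes its equation (Creep = max(Strain, Stress)).
Fatigue = |Creep - Strain|  [with Creep=6, Strain=1]  = 5

5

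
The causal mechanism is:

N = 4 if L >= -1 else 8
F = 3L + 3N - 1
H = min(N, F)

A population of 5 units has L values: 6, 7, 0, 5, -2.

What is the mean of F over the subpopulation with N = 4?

24.5

E[F|N=4] averages over only the 4 units with N=4 (L = 6, 7, 0, 5): F = 29, 32, 11, 26, mean 24.5.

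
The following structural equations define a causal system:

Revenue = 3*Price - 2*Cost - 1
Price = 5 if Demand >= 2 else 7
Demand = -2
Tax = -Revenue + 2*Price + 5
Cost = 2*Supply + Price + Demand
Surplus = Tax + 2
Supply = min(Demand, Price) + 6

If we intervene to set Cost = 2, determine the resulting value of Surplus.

5

The intervention breaks the incoming arrows to Cost: Cost = 2*Supply + Price + Demand no longer applies, and Cost = 2.
Price = 5 if Demand >= 2 else 7  [with Demand=-2]  = 7
Revenue = 3*Price - 2*Cost - 1  [with Price=7, Cost=2]  = 16
Tax = -Revenue + 2*Price + 5  [with Revenue=16, Price=7]  = 3
Surplus = Tax + 2  [with Tax=3]  = 5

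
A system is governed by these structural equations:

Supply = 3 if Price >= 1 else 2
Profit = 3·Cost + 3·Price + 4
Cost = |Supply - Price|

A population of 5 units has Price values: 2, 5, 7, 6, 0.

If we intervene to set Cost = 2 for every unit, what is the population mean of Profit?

22

do(Cost=2) breaks Cost's dependence on Price. With Cost=2 fixed, Profit across the units is 16, 25, 31, 28, 10, mean 22.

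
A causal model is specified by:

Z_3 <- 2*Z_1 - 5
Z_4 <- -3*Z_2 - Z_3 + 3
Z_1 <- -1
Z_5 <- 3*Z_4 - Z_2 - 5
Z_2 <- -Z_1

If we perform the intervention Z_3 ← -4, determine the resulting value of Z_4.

The intervention breaks the incoming arrows to Z_3: Z_3 <- 2*Z_1 - 5 no longer applies, and Z_3 = -4.
Z_2 = -Z_1  [with Z_1=-1]  = 1
Z_4 = -3*Z_2 - Z_3 + 3  [with Z_2=1, Z_3=-4]  = 4

4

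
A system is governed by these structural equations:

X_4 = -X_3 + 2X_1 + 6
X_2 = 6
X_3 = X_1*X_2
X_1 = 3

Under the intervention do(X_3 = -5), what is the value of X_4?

17

The intervention breaks the incoming arrows to X_3: X_3 = X_1*X_2 no longer applies, and X_3 = -5.
X_4 = -X_3 + 2X_1 + 6  [with X_3=-5, X_1=3]  = 17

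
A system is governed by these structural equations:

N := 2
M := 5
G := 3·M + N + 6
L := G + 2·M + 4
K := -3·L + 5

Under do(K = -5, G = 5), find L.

Under do(K = -5, G = 5), each intervened variable's structural equation is replaced by its fixed value.
L = G + 2·M + 4  [with G=5, M=5]  = 19

19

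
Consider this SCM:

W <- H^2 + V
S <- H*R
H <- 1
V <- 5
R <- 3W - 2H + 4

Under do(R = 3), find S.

3

Intervening sets R = 3 and removes its equation (R <- 3W - 2H + 4).
S = H*R  [with H=1, R=3]  = 3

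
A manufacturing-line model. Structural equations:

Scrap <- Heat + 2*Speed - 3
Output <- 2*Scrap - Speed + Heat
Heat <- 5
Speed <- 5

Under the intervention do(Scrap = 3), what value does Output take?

The intervention breaks the incoming arrows to Scrap: Scrap <- Heat + 2*Speed - 3 no longer applies, and Scrap = 3.
Output = 2*Scrap - Speed + Heat  [with Scrap=3, Speed=5, Heat=5]  = 6

6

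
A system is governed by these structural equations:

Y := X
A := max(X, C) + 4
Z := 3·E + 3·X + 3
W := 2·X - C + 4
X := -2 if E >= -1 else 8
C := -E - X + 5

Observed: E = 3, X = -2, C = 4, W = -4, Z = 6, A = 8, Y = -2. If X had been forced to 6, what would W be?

20

Under do(X=6), the mechanism X := -2 if E >= -1 else 8 is discarded; X is fixed at 6.
C = -E - X + 5  [with E=3, X=6]  = -4
W = 2·X - C + 4  [with X=6, C=-4]  = 20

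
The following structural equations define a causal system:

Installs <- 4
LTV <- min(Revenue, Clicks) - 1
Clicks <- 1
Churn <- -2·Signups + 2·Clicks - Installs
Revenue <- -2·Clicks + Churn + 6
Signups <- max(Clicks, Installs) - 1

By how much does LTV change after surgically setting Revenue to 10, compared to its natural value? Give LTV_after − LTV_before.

The intervention breaks the incoming arrows to Revenue: Revenue <- -2·Clicks + Churn + 6 no longer applies, and Revenue = 10.
LTV = min(Revenue, Clicks) - 1  [with Revenue=10, Clicks=1]  = 0
Without intervention: Signups = max(Clicks, Installs) - 1  [with Clicks=1, Installs=4]  = 3; Churn = -2·Signups + 2·Clicks - Installs  [with Signups=3, Clicks=1, Installs=4]  = -8; Revenue = -2·Clicks + Churn + 6  [with Clicks=1, Churn=-8]  = -4; LTV = min(Revenue, Clicks) - 1  [with Revenue=-4, Clicks=1]  = -5.
Change = 0 − (-5) = 5.

5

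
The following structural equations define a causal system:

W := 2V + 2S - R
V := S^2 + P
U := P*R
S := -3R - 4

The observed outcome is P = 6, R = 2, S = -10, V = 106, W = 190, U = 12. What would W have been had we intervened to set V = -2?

Intervening sets V = -2 and removes its equation (V := S^2 + P).
S = -3R - 4  [with R=2]  = -10
W = 2V + 2S - R  [with V=-2, S=-10, R=2]  = -26

-26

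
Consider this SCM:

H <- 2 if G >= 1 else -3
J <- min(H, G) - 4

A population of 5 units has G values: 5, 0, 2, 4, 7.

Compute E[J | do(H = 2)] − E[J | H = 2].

-0.4

do(H=2) breaks H's dependence on G. With H=2 fixed, J across the units is -2, -4, -2, -2, -2, mean -2.4.
Conditioning on H=2 selects the 4 unit(s) with G ∈ {5, 2, 4, 7}. Their J values: -2, -2, -2, -2. Mean = -2.
Difference = -2.4 − (-2) = -0.4.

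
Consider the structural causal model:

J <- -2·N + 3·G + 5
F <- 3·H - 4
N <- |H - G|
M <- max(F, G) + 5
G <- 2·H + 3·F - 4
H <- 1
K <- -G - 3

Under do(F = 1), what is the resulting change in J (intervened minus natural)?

Under do(F=1), the mechanism F <- 3·H - 4 is discarded; F is fixed at 1.
G = 2·H + 3·F - 4  [with H=1, F=1]  = 1
N = |H - G|  [with H=1, G=1]  = 0
J = -2·N + 3·G + 5  [with N=0, G=1]  = 8
Without intervention: F = 3·H - 4  [with H=1]  = -1; G = 2·H + 3·F - 4  [with H=1, F=-1]  = -5; N = |H - G|  [with H=1, G=-5]  = 6; J = -2·N + 3·G + 5  [with N=6, G=-5]  = -22.
Change = 8 − (-22) = 30.

30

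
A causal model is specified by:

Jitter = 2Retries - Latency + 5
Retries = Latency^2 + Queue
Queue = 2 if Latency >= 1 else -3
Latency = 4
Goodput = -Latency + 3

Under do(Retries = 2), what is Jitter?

5

The intervention breaks the incoming arrows to Retries: Retries = Latency^2 + Queue no longer applies, and Retries = 2.
Jitter = 2Retries - Latency + 5  [with Retries=2, Latency=4]  = 5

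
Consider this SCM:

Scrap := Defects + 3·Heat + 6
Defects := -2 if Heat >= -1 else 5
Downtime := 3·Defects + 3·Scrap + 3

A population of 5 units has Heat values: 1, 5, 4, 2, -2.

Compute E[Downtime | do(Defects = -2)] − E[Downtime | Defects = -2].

do(Defects=-2) breaks Defects's dependence on Heat. With Defects=-2 fixed, Downtime across the units is 18, 54, 45, 27, -9, mean 27.
Conditioning on Defects=-2 selects the 4 unit(s) with Heat ∈ {1, 5, 4, 2}. Their Downtime values: 18, 54, 45, 27. Mean = 36.
Difference = 27 − 36 = -9.

-9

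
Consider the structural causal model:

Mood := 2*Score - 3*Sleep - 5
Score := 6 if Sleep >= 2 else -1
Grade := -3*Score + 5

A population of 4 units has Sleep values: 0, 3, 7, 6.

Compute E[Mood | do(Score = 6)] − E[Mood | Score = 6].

4

Every unit gets Score=6 under the intervention. Mood values become 7, -2, -14, -11; E[Mood|do(Score=6)] = -5.
Conditioning on Score=6 selects the 3 unit(s) with Sleep ∈ {3, 7, 6}. Their Mood values: -2, -14, -11. Mean = -9.
Difference = -5 − (-9) = 4.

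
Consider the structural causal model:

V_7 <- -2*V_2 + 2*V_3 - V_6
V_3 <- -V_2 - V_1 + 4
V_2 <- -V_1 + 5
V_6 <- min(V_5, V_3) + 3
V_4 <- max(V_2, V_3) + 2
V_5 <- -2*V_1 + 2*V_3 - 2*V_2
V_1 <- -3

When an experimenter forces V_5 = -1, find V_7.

-20

Under do(V_5=-1), the mechanism V_5 <- -2*V_1 + 2*V_3 - 2*V_2 is discarded; V_5 is fixed at -1.
V_2 = -V_1 + 5  [with V_1=-3]  = 8
V_3 = -V_2 - V_1 + 4  [with V_2=8, V_1=-3]  = -1
V_6 = min(V_5, V_3) + 3  [with V_5=-1, V_3=-1]  = 2
V_7 = -2*V_2 + 2*V_3 - V_6  [with V_2=8, V_3=-1, V_6=2]  = -20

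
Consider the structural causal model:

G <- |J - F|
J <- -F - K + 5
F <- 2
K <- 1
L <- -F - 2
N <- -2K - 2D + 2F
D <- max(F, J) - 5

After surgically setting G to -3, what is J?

2

do(G=-3) replaces the equation G <- |J - F| with the constant G = -3.
J is not downstream of the intervention, so its value is determined by the original equations.
J = -F - K + 5  [with F=2, K=1]  = 2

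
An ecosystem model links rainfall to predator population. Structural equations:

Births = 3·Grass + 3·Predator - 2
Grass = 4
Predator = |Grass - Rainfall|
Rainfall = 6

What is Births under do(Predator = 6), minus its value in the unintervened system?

12

The intervention breaks the incoming arrows to Predator: Predator = |Grass - Rainfall| no longer applies, and Predator = 6.
Births = 3·Grass + 3·Predator - 2  [with Grass=4, Predator=6]  = 28
Without intervention: Predator = |Grass - Rainfall|  [with Grass=4, Rainfall=6]  = 2; Births = 3·Grass + 3·Predator - 2  [with Grass=4, Predator=2]  = 16.
Change = 28 − 16 = 12.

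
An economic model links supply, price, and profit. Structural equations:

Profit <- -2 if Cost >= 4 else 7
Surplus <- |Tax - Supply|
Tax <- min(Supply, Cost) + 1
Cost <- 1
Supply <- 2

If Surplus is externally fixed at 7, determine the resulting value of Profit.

7

The intervention breaks the incoming arrows to Surplus: Surplus <- |Tax - Supply| no longer applies, and Surplus = 7.
Since Profit is not a descendant of the intervened variable, it is unaffected.
Profit = -2 if Cost >= 4 else 7  [with Cost=1]  = 7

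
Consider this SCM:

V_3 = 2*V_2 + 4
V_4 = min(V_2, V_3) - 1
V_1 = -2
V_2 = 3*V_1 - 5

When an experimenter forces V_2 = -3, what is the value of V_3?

-2

The intervention breaks the incoming arrows to V_2: V_2 = 3*V_1 - 5 no longer applies, and V_2 = -3.
V_3 = 2*V_2 + 4  [with V_2=-3]  = -2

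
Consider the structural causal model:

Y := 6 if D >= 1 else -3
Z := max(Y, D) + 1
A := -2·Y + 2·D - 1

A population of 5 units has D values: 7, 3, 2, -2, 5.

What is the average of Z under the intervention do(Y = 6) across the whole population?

Every unit gets Y=6 under the intervention. Z values become 8, 7, 7, 7, 7; E[Z|do(Y=6)] = 7.2.

7.2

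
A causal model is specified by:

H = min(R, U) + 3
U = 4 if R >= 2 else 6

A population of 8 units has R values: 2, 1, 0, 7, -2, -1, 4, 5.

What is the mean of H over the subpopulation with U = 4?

Conditioning on U=4 selects the 4 unit(s) with R ∈ {2, 7, 4, 5}. Their H values: 5, 7, 7, 7. Mean = 6.5.

6.5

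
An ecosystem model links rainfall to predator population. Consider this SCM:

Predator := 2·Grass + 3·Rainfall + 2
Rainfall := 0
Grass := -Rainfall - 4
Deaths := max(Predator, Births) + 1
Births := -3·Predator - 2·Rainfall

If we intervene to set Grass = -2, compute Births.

Under do(Grass=-2), the mechanism Grass := -Rainfall - 4 is discarded; Grass is fixed at -2.
Predator = 2·Grass + 3·Rainfall + 2  [with Grass=-2, Rainfall=0]  = -2
Births = -3·Predator - 2·Rainfall  [with Predator=-2, Rainfall=0]  = 6

6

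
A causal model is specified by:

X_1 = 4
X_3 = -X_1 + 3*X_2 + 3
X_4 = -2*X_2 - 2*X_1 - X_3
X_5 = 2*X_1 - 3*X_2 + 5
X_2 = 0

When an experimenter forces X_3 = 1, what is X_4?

-9

The intervention breaks the incoming arrows to X_3: X_3 = -X_1 + 3*X_2 + 3 no longer applies, and X_3 = 1.
X_4 = -2*X_2 - 2*X_1 - X_3  [with X_2=0, X_1=4, X_3=1]  = -9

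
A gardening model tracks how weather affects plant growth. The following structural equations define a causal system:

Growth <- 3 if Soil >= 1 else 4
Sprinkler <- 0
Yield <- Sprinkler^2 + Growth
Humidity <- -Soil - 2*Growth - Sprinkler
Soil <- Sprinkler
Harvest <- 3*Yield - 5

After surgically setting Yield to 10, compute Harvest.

The intervention breaks the incoming arrows to Yield: Yield <- Sprinkler^2 + Growth no longer applies, and Yield = 10.
Harvest = 3*Yield - 5  [with Yield=10]  = 25

25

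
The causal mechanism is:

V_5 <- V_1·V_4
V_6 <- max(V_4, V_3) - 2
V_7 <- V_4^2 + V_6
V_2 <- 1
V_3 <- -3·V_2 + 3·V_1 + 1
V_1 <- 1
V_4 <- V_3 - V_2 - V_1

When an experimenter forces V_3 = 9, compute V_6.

7

The intervention breaks the incoming arrows to V_3: V_3 <- -3·V_2 + 3·V_1 + 1 no longer applies, and V_3 = 9.
V_4 = V_3 - V_2 - V_1  [with V_3=9, V_2=1, V_1=1]  = 7
V_6 = max(V_4, V_3) - 2  [with V_4=7, V_3=9]  = 7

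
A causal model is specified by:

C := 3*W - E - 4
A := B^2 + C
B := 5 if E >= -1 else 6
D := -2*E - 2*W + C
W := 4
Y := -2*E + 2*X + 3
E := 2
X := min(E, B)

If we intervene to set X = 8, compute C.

do(X=8) replaces the equation X := min(E, B) with the constant X = 8.
C is not downstream of the intervention, so its value is determined by the original equations.
C = 3*W - E - 4  [with W=4, E=2]  = 6

6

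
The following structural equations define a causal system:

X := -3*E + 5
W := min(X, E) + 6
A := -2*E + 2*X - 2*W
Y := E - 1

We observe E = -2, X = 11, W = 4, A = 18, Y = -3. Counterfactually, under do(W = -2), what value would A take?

30

The intervention breaks the incoming arrows to W: W := min(X, E) + 6 no longer applies, and W = -2.
X = -3*E + 5  [with E=-2]  = 11
A = -2*E + 2*X - 2*W  [with E=-2, X=11, W=-2]  = 30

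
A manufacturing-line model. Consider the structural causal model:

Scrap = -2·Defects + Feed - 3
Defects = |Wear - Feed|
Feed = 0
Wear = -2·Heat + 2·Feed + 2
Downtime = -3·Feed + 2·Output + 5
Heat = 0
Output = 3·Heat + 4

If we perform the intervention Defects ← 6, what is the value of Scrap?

-15

Intervening sets Defects = 6 and removes its equation (Defects = |Wear - Feed|).
Scrap = -2·Defects + Feed - 3  [with Defects=6, Feed=0]  = -15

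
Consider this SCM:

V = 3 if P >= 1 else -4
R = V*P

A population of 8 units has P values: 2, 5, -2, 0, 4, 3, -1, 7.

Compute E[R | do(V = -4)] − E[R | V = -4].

-13

Every unit gets V=-4 under the intervention. R values become -8, -20, 8, 0, -16, -12, 4, -28; E[R|do(V=-4)] = -9.
E[R|V=-4] averages over only the 3 units with V=-4 (P = -2, 0, -1): R = 8, 0, 4, mean 4.
Difference = -9 − 4 = -13.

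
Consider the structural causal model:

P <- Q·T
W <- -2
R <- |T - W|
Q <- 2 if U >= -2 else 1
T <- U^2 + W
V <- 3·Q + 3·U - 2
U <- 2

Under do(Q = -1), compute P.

-2

The intervention breaks the incoming arrows to Q: Q <- 2 if U >= -2 else 1 no longer applies, and Q = -1.
T = U^2 + W  [with U=2, W=-2]  = 2
P = Q·T  [with Q=-1, T=2]  = -2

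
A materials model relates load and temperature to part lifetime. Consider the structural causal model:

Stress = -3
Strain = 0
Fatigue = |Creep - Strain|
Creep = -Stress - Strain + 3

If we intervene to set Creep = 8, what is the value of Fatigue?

The intervention breaks the incoming arrows to Creep: Creep = -Stress - Strain + 3 no longer applies, and Creep = 8.
Fatigue = |Creep - Strain|  [with Creep=8, Strain=0]  = 8

8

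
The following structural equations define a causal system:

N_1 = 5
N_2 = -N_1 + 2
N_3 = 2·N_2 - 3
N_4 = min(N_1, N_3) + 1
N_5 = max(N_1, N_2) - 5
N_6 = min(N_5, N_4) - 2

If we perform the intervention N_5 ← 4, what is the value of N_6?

-10

The intervention breaks the incoming arrows to N_5: N_5 = max(N_1, N_2) - 5 no longer applies, and N_5 = 4.
N_2 = -N_1 + 2  [with N_1=5]  = -3
N_3 = 2·N_2 - 3  [with N_2=-3]  = -9
N_4 = min(N_1, N_3) + 1  [with N_1=5, N_3=-9]  = -8
N_6 = min(N_5, N_4) - 2  [with N_5=4, N_4=-8]  = -10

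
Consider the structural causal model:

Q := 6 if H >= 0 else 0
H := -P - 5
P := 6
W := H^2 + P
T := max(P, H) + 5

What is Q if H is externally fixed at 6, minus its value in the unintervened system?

6

do(H=6) replaces the equation H := -P - 5 with the constant H = 6.
Q = 6 if H >= 0 else 0  [with H=6]  = 6
Without intervention: H = -P - 5  [with P=6]  = -11; Q = 6 if H >= 0 else 0  [with H=-11]  = 0.
Change = 6 − 0 = 6.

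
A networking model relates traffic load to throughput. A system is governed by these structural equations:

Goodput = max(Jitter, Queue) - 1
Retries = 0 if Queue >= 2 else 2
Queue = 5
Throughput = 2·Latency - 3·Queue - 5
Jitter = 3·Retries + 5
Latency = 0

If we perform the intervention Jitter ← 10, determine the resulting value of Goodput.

Under do(Jitter=10), the mechanism Jitter = 3·Retries + 5 is discarded; Jitter is fixed at 10.
Goodput = max(Jitter, Queue) - 1  [with Jitter=10, Queue=5]  = 9

9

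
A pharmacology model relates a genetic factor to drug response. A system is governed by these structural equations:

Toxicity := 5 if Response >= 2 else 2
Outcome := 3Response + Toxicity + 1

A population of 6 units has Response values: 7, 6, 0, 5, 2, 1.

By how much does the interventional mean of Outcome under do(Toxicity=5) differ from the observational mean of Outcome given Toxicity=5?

-4.5

Under do(Toxicity=5), Toxicity's equation is replaced by Toxicity=5 for every unit. Per-unit Outcome: 27, 24, 6, 21, 12, 9. Mean = 16.5.
Observing Toxicity=5 restricts to units where Toxicity's equation naturally yields 5: Response ∈ {7, 6, 5, 2}. In that subpopulation Outcome = 27, 24, 21, 12, mean 21.
Difference = 16.5 − 21 = -4.5.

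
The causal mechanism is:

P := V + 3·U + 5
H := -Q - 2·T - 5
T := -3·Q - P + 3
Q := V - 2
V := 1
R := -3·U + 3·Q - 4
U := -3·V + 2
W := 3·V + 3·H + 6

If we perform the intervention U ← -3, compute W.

Under do(U=-3), the mechanism U := -3·V + 2 is discarded; U is fixed at -3.
Q = V - 2  [with V=1]  = -1
P = V + 3·U + 5  [with V=1, U=-3]  = -3
T = -3·Q - P + 3  [with Q=-1, P=-3]  = 9
H = -Q - 2·T - 5  [with Q=-1, T=9]  = -22
W = 3·V + 3·H + 6  [with V=1, H=-22]  = -57

-57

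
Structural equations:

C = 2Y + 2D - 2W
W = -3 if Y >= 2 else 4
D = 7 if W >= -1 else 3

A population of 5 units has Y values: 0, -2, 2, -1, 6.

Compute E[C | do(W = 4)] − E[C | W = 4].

4

Under do(W=4), W's equation is replaced by W=4 for every unit. Per-unit C: 6, 2, 10, 4, 18. Mean = 8.
Observing W=4 restricts to units where W's equation naturally yields 4: Y ∈ {0, -2, -1}. In that subpopulation C = 6, 2, 4, mean 4.
Difference = 8 − 4 = 4.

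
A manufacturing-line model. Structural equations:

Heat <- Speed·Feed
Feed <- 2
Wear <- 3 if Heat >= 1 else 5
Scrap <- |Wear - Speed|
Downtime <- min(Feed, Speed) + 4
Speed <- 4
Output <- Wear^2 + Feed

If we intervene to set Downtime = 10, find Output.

Intervening sets Downtime = 10 and removes its equation (Downtime <- min(Feed, Speed) + 4).
Since Output is not a descendant of the intervened variable, it is unaffected.
Heat = Speed·Feed  [with Speed=4, Feed=2]  = 8
Wear = 3 if Heat >= 1 else 5  [with Heat=8]  = 3
Output = Wear^2 + Feed  [with Wear=3, Feed=2]  = 11

11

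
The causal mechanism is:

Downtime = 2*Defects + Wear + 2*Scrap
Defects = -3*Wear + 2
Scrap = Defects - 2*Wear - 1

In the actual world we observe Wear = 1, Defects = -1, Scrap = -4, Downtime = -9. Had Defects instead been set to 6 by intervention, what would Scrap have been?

3

The intervention breaks the incoming arrows to Defects: Defects = -3*Wear + 2 no longer applies, and Defects = 6.
Scrap = Defects - 2*Wear - 1  [with Defects=6, Wear=1]  = 3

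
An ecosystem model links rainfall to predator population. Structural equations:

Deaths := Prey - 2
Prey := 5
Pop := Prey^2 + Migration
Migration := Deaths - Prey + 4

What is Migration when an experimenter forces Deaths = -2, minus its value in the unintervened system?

-5

The intervention breaks the incoming arrows to Deaths: Deaths := Prey - 2 no longer applies, and Deaths = -2.
Migration = Deaths - Prey + 4  [with Deaths=-2, Prey=5]  = -3
Without intervention: Deaths = Prey - 2  [with Prey=5]  = 3; Migration = Deaths - Prey + 4  [with Deaths=3, Prey=5]  = 2.
Change = -3 − 2 = -5.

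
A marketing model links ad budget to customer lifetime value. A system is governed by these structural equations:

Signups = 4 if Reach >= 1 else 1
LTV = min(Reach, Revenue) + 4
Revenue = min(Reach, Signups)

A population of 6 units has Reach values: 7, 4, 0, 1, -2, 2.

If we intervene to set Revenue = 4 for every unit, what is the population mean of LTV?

do(Revenue=4) breaks Revenue's dependence on Reach. With Revenue=4 fixed, LTV across the units is 8, 8, 4, 5, 2, 6, mean 5.5.

5.5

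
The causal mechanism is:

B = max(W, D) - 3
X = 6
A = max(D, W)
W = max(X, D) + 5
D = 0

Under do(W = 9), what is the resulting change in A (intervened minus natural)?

-2

The intervention breaks the incoming arrows to W: W = max(X, D) + 5 no longer applies, and W = 9.
A = max(D, W)  [with D=0, W=9]  = 9
Without intervention: W = max(X, D) + 5  [with X=6, D=0]  = 11; A = max(D, W)  [with D=0, W=11]  = 11.
Change = 9 − 11 = -2.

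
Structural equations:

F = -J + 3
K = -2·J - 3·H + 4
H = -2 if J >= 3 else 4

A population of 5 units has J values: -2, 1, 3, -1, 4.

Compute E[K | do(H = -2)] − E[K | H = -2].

5

Every unit gets H=-2 under the intervention. K values become 14, 8, 4, 12, 2; E[K|do(H=-2)] = 8.
Observing H=-2 restricts to units where H's equation naturally yields -2: J ∈ {3, 4}. In that subpopulation K = 4, 2, mean 3.
Difference = 8 − 3 = 5.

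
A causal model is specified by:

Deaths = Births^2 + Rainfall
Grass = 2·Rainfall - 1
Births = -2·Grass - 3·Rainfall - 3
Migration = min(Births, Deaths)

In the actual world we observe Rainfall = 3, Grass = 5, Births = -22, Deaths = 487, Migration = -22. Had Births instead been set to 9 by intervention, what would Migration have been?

9

do(Births=9) replaces the equation Births = -2·Grass - 3·Rainfall - 3 with the constant Births = 9.
Deaths = Births^2 + Rainfall  [with Births=9, Rainfall=3]  = 84
Migration = min(Births, Deaths)  [with Births=9, Deaths=84]  = 9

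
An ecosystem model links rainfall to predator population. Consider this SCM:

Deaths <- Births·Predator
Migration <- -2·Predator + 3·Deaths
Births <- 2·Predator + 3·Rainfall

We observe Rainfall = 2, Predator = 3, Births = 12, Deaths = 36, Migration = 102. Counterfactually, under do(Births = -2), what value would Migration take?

do(Births=-2) replaces the equation Births <- 2·Predator + 3·Rainfall with the constant Births = -2.
Deaths = Births·Predator  [with Births=-2, Predator=3]  = -6
Migration = -2·Predator + 3·Deaths  [with Predator=3, Deaths=-6]  = -24

-24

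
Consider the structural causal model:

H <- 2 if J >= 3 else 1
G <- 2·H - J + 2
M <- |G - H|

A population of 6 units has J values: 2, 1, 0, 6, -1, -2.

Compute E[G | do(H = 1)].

The intervention sets H=1 in all 6 units regardless of J. Recomputing G per unit gives 2, 3, 4, -2, 5, 6; average 3.

3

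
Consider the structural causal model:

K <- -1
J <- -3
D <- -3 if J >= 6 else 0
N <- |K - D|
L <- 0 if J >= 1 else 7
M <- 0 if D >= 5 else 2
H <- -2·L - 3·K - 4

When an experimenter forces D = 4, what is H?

The intervention breaks the incoming arrows to D: D <- -3 if J >= 6 else 0 no longer applies, and D = 4.
H is not downstream of the intervention, so its value is determined by the original equations.
L = 0 if J >= 1 else 7  [with J=-3]  = 7
H = -2·L - 3·K - 4  [with L=7, K=-1]  = -15

-15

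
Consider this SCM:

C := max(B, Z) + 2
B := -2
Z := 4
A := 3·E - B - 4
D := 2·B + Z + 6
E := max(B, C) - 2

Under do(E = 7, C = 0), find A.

The joint intervention fixes E = 7, C = 0, removing each variable's own equation.
A = 3·E - B - 4  [with E=7, B=-2]  = 19

19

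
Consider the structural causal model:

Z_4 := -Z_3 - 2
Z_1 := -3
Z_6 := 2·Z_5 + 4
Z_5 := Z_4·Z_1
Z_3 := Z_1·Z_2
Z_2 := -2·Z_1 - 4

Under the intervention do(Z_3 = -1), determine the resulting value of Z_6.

10

The intervention breaks the incoming arrows to Z_3: Z_3 := Z_1·Z_2 no longer applies, and Z_3 = -1.
Z_4 = -Z_3 - 2  [with Z_3=-1]  = -1
Z_5 = Z_4·Z_1  [with Z_4=-1, Z_1=-3]  = 3
Z_6 = 2·Z_5 + 4  [with Z_5=3]  = 10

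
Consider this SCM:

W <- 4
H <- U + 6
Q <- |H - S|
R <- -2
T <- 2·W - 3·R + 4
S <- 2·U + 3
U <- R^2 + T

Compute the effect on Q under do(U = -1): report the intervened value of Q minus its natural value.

-15

The intervention breaks the incoming arrows to U: U <- R^2 + T no longer applies, and U = -1.
S = 2·U + 3  [with U=-1]  = 1
H = U + 6  [with U=-1]  = 5
Q = |H - S|  [with H=5, S=1]  = 4
Without intervention: T = 2·W - 3·R + 4  [with W=4, R=-2]  = 18; U = R^2 + T  [with R=-2, T=18]  = 22; S = 2·U + 3  [with U=22]  = 47; H = U + 6  [with U=22]  = 28; Q = |H - S|  [with H=28, S=47]  = 19.
Change = 4 − 19 = -15.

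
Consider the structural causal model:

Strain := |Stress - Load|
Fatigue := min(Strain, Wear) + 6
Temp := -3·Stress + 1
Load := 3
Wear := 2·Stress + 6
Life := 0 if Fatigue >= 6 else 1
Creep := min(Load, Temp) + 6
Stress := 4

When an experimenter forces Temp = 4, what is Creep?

Intervening sets Temp = 4 and removes its equation (Temp := -3·Stress + 1).
Creep = min(Load, Temp) + 6  [with Load=3, Temp=4]  = 9

9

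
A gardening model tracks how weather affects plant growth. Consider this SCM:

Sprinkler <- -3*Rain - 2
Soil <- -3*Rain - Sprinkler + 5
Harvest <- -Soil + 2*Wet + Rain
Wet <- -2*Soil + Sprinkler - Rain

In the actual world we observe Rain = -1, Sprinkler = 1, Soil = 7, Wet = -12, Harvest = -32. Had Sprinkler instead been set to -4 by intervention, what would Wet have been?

-27

Under do(Sprinkler=-4), the mechanism Sprinkler <- -3*Rain - 2 is discarded; Sprinkler is fixed at -4.
Soil = -3*Rain - Sprinkler + 5  [with Rain=-1, Sprinkler=-4]  = 12
Wet = -2*Soil + Sprinkler - Rain  [with Soil=12, Sprinkler=-4, Rain=-1]  = -27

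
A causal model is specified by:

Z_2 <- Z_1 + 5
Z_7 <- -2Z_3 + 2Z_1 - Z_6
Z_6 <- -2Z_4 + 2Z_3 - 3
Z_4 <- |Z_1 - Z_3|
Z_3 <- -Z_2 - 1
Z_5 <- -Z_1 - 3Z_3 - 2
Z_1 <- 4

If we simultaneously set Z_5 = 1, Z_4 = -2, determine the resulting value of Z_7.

47

Setting Z_5 = 1, Z_4 = -2 by intervention discards those variables' equations.
Z_2 = Z_1 + 5  [with Z_1=4]  = 9
Z_3 = -Z_2 - 1  [with Z_2=9]  = -10
Z_6 = -2Z_4 + 2Z_3 - 3  [with Z_4=-2, Z_3=-10]  = -19
Z_7 = -2Z_3 + 2Z_1 - Z_6  [with Z_3=-10, Z_1=4, Z_6=-19]  = 47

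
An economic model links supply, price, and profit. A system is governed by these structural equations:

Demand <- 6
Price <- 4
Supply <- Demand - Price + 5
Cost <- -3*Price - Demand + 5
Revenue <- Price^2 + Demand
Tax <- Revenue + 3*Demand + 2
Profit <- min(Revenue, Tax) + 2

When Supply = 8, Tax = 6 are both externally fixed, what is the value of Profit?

8

Under do(Supply = 8, Tax = 6), each intervened variable's structural equation is replaced by its fixed value.
Revenue = Price^2 + Demand  [with Price=4, Demand=6]  = 22
Profit = min(Revenue, Tax) + 2  [with Revenue=22, Tax=6]  = 8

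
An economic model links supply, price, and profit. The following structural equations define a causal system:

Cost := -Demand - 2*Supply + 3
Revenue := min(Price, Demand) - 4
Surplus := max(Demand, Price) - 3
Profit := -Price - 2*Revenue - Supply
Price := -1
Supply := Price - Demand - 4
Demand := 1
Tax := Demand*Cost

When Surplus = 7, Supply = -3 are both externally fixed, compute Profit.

14

Under do(Surplus = 7, Supply = -3), each intervened variable's structural equation is replaced by its fixed value.
Revenue = min(Price, Demand) - 4  [with Price=-1, Demand=1]  = -5
Profit = -Price - 2*Revenue - Supply  [with Price=-1, Revenue=-5, Supply=-3]  = 14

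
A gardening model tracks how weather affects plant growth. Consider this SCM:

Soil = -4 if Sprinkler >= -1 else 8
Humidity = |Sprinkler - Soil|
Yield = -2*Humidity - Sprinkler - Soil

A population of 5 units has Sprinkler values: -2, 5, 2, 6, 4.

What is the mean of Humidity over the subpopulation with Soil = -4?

8.25

Conditioning on Soil=-4 selects the 4 unit(s) with Sprinkler ∈ {5, 2, 6, 4}. Their Humidity values: 9, 6, 10, 8. Mean = 8.25.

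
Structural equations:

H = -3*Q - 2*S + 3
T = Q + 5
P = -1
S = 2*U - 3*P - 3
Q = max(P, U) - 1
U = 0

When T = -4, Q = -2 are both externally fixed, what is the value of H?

The joint intervention fixes T = -4, Q = -2, removing each variable's own equation.
S = 2*U - 3*P - 3  [with U=0, P=-1]  = 0
H = -3*Q - 2*S + 3  [with Q=-2, S=0]  = 9

9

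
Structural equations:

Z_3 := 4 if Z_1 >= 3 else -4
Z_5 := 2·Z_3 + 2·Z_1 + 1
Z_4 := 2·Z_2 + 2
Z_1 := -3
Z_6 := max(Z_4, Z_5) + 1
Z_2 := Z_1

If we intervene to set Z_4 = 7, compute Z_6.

8

Under do(Z_4=7), the mechanism Z_4 := 2·Z_2 + 2 is discarded; Z_4 is fixed at 7.
Z_3 = 4 if Z_1 >= 3 else -4  [with Z_1=-3]  = -4
Z_5 = 2·Z_3 + 2·Z_1 + 1  [with Z_3=-4, Z_1=-3]  = -13
Z_6 = max(Z_4, Z_5) + 1  [with Z_4=7, Z_5=-13]  = 8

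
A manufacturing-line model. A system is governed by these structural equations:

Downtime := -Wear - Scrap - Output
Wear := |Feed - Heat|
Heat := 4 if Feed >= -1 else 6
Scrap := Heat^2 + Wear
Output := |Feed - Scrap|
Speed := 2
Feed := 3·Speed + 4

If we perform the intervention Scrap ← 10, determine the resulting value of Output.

The intervention breaks the incoming arrows to Scrap: Scrap := Heat^2 + Wear no longer applies, and Scrap = 10.
Feed = 3·Speed + 4  [with Speed=2]  = 10
Output = |Feed - Scrap|  [with Feed=10, Scrap=10]  = 0

0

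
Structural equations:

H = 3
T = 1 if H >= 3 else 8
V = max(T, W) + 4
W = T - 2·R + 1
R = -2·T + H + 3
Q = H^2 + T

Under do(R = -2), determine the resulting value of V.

Under do(R=-2), the mechanism R = -2·T + H + 3 is discarded; R is fixed at -2.
T = 1 if H >= 3 else 8  [with H=3]  = 1
W = T - 2·R + 1  [with T=1, R=-2]  = 6
V = max(T, W) + 4  [with T=1, W=6]  = 10

10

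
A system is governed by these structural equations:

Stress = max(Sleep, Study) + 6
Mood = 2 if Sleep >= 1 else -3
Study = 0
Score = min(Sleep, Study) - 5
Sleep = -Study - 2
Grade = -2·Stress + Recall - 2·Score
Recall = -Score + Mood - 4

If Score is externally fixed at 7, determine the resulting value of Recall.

Under do(Score=7), the mechanism Score = min(Sleep, Study) - 5 is discarded; Score is fixed at 7.
Sleep = -Study - 2  [with Study=0]  = -2
Mood = 2 if Sleep >= 1 else -3  [with Sleep=-2]  = -3
Recall = -Score + Mood - 4  [with Score=7, Mood=-3]  = -14

-14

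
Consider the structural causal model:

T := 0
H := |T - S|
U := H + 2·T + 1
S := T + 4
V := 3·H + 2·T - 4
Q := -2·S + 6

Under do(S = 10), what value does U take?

11

Under do(S=10), the mechanism S := T + 4 is discarded; S is fixed at 10.
H = |T - S|  [with T=0, S=10]  = 10
U = H + 2·T + 1  [with H=10, T=0]  = 11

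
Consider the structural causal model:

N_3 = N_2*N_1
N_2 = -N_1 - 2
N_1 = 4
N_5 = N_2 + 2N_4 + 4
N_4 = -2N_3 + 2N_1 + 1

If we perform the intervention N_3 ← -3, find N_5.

28

do(N_3=-3) replaces the equation N_3 = N_2*N_1 with the constant N_3 = -3.
N_2 = -N_1 - 2  [with N_1=4]  = -6
N_4 = -2N_3 + 2N_1 + 1  [with N_3=-3, N_1=4]  = 15
N_5 = N_2 + 2N_4 + 4  [with N_2=-6, N_4=15]  = 28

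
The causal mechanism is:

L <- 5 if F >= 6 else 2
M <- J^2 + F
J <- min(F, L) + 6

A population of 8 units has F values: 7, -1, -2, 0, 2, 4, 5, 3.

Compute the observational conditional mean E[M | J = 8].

67.5

Conditioning on J=8 selects the 4 unit(s) with F ∈ {2, 4, 5, 3}. Their M values: 66, 68, 69, 67. Mean = 67.5.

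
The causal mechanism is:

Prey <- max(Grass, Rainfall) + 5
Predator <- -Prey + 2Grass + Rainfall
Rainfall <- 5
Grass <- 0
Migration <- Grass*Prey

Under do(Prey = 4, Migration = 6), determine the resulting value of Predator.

The joint intervention fixes Prey = 4, Migration = 6, removing each variable's own equation.
Predator = -Prey + 2Grass + Rainfall  [with Prey=4, Grass=0, Rainfall=5]  = 1

1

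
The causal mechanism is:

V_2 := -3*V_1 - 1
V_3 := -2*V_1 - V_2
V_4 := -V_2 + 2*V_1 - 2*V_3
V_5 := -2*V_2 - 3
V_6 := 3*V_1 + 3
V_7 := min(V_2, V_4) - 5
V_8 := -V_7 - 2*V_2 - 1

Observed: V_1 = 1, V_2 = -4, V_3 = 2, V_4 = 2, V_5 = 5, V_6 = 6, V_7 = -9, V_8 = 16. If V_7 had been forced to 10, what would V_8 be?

-3

do(V_7=10) replaces the equation V_7 := min(V_2, V_4) - 5 with the constant V_7 = 10.
V_2 = -3*V_1 - 1  [with V_1=1]  = -4
V_8 = -V_7 - 2*V_2 - 1  [with V_7=10, V_2=-4]  = -3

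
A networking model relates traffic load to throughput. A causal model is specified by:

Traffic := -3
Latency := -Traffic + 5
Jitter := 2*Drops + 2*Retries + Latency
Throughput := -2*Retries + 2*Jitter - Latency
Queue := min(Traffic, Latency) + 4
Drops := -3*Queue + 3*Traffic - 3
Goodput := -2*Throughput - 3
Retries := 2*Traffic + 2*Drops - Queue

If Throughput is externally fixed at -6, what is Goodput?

9

do(Throughput=-6) replaces the equation Throughput := -2*Retries + 2*Jitter - Latency with the constant Throughput = -6.
Goodput = -2*Throughput - 3  [with Throughput=-6]  = 9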